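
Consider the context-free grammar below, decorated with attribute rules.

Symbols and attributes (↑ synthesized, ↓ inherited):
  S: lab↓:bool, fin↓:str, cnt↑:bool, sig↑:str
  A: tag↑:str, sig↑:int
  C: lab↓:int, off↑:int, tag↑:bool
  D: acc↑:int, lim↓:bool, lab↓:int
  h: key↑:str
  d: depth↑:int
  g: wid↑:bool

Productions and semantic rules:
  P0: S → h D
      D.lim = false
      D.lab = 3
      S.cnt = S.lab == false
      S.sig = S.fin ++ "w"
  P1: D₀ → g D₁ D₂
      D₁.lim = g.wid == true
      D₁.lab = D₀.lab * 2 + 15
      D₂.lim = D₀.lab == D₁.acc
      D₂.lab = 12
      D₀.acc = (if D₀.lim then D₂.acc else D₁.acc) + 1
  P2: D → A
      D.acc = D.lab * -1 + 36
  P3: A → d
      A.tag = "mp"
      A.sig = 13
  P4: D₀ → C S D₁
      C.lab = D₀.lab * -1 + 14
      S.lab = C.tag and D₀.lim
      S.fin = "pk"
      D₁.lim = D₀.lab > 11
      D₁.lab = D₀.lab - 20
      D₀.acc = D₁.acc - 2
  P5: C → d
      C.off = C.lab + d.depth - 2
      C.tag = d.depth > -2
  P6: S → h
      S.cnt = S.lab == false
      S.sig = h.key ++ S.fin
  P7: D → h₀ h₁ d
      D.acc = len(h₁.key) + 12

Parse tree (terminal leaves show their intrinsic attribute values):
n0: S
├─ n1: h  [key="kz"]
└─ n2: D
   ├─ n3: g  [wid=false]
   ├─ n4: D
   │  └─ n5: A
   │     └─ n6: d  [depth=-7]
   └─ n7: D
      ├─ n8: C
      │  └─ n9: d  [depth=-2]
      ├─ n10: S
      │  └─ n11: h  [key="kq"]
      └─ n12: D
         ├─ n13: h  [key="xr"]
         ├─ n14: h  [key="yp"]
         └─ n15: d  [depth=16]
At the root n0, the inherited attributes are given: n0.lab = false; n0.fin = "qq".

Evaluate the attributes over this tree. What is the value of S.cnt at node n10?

true

1. n0.lab = false  [given at root]
2. n0.fin = "qq"  [given at root]
3. n1.key = "kz"  [terminal]
4. n2.lim = false  [false]
5. n2.lab = 3  [3]
6. n3.wid = false  [terminal]
7. n4.lim = false  [g.wid == true]
8. n4.lab = 21  [D₀.lab * 2 + 15]
9. n6.depth = -7  [terminal]
10. n5.tag = "mp"  ["mp"]
11. n5.sig = 13  [13]
12. n4.acc = 15  [D.lab * -1 + 36]
13. n7.lim = false  [D₀.lab == D₁.acc]
14. n7.lab = 12  [12]
15. n8.lab = 2  [D₀.lab * -1 + 14]
16. n9.depth = -2  [terminal]
17. n8.off = -2  [C.lab + d.depth - 2]
18. n8.tag = false  [d.depth > -2]
19. n10.lab = false  [C.tag and D₀.lim]
20. n10.fin = "pk"  ["pk"]
21. n11.key = "kq"  [terminal]
22. n10.cnt = true  [S.lab == false]
23. n10.sig = "kqpk"  [h.key ++ S.fin]
24. n12.lim = true  [D₀.lab > 11]
25. n12.lab = -8  [D₀.lab - 20]
26. n13.key = "xr"  [terminal]
27. n14.key = "yp"  [terminal]
28. n15.depth = 16  [terminal]
29. n12.acc = 14  [len(h₁.key) + 12]
30. n7.acc = 12  [D₁.acc - 2]
31. n2.acc = 16  [(if D₀.lim then D₂.acc else D₁.acc) + 1]
32. n0.cnt = true  [S.lab == false]
33. n0.sig = "qqw"  [S.fin ++ "w"]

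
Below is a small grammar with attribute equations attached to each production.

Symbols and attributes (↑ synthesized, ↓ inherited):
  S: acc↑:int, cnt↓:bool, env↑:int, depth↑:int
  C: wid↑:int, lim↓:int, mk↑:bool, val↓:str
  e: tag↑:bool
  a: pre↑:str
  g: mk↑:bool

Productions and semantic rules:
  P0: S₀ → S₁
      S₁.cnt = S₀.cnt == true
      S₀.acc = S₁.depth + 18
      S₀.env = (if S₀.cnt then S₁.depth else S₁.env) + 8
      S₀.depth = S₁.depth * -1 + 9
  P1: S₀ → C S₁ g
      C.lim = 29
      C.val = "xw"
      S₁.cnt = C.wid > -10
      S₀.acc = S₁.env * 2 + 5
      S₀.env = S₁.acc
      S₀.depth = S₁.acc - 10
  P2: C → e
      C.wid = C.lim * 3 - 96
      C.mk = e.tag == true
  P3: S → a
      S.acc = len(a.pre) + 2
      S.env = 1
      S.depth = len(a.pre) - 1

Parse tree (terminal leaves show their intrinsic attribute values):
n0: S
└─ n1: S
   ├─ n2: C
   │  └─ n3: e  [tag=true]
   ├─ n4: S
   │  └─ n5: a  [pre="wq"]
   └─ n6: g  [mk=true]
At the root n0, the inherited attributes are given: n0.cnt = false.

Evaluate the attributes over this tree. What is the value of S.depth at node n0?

15

1. n0.cnt = false  [given at root]
2. n1.cnt = false  [S₀.cnt == true]
3. n2.lim = 29  [29]
4. n2.val = "xw"  ["xw"]
5. n3.tag = true  [terminal]
6. n2.wid = -9  [C.lim * 3 - 96]
7. n2.mk = true  [e.tag == true]
8. n4.cnt = true  [C.wid > -10]
9. n5.pre = "wq"  [terminal]
10. n4.acc = 4  [len(a.pre) + 2]
11. n4.env = 1  [1]
12. n4.depth = 1  [len(a.pre) - 1]
13. n6.mk = true  [terminal]
14. n1.acc = 7  [S₁.env * 2 + 5]
15. n1.env = 4  [S₁.acc]
16. n1.depth = -6  [S₁.acc - 10]
17. n0.acc = 12  [S₁.depth + 18]
18. n0.env = 12  [(if S₀.cnt then S₁.depth else S₁.env) + 8]
19. n0.depth = 15  [S₁.depth * -1 + 9]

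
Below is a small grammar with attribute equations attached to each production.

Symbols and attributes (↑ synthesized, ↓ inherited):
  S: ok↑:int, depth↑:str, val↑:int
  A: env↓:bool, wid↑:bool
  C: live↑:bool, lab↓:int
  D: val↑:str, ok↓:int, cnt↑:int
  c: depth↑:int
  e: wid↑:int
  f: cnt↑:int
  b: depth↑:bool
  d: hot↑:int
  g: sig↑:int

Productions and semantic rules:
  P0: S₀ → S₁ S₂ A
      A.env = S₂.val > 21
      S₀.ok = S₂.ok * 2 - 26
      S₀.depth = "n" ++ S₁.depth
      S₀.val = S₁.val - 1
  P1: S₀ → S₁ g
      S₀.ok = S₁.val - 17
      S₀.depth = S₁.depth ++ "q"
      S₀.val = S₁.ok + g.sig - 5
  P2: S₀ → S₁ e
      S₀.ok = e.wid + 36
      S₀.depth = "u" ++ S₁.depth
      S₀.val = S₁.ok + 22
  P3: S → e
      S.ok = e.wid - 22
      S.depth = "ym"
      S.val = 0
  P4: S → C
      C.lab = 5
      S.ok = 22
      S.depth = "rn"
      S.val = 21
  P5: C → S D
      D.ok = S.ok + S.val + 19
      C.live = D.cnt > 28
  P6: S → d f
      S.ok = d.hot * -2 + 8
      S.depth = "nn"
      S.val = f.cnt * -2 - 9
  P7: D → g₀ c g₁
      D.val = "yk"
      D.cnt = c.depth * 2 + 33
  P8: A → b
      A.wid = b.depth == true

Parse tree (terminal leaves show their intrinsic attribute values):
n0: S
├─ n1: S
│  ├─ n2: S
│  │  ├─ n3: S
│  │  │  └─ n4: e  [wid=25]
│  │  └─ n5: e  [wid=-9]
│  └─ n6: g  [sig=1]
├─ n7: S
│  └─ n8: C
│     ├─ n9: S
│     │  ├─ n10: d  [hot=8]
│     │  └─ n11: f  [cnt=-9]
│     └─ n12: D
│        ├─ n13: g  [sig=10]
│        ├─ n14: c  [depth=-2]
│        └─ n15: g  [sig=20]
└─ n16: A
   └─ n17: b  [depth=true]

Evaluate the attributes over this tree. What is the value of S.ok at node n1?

1. n4.wid = 25  [terminal]
2. n3.ok = 3  [e.wid - 22]
3. n3.depth = "ym"  ["ym"]
4. n3.val = 0  [0]
5. n5.wid = -9  [terminal]
6. n2.ok = 27  [e.wid + 36]
7. n2.depth = "uym"  ["u" ++ S₁.depth]
8. n2.val = 25  [S₁.ok + 22]
9. n6.sig = 1  [terminal]
10. n1.ok = 8  [S₁.val - 17]
11. n1.depth = "uymq"  [S₁.depth ++ "q"]
12. n1.val = 23  [S₁.ok + g.sig - 5]
13. n8.lab = 5  [5]
14. n10.hot = 8  [terminal]
15. n11.cnt = -9  [terminal]
16. n9.ok = -8  [d.hot * -2 + 8]
17. n9.depth = "nn"  ["nn"]
18. n9.val = 9  [f.cnt * -2 - 9]
19. n12.ok = 20  [S.ok + S.val + 19]
20. n13.sig = 10  [terminal]
21. n14.depth = -2  [terminal]
22. n15.sig = 20  [terminal]
23. n12.val = "yk"  ["yk"]
24. n12.cnt = 29  [c.depth * 2 + 33]
25. n8.live = true  [D.cnt > 28]
26. n7.ok = 22  [22]
27. n7.depth = "rn"  ["rn"]
28. n7.val = 21  [21]
29. n16.env = false  [S₂.val > 21]
30. n17.depth = true  [terminal]
31. n16.wid = true  [b.depth == true]
32. n0.ok = 18  [S₂.ok * 2 - 26]
33. n0.depth = "nuymq"  ["n" ++ S₁.depth]
34. n0.val = 22  [S₁.val - 1]

8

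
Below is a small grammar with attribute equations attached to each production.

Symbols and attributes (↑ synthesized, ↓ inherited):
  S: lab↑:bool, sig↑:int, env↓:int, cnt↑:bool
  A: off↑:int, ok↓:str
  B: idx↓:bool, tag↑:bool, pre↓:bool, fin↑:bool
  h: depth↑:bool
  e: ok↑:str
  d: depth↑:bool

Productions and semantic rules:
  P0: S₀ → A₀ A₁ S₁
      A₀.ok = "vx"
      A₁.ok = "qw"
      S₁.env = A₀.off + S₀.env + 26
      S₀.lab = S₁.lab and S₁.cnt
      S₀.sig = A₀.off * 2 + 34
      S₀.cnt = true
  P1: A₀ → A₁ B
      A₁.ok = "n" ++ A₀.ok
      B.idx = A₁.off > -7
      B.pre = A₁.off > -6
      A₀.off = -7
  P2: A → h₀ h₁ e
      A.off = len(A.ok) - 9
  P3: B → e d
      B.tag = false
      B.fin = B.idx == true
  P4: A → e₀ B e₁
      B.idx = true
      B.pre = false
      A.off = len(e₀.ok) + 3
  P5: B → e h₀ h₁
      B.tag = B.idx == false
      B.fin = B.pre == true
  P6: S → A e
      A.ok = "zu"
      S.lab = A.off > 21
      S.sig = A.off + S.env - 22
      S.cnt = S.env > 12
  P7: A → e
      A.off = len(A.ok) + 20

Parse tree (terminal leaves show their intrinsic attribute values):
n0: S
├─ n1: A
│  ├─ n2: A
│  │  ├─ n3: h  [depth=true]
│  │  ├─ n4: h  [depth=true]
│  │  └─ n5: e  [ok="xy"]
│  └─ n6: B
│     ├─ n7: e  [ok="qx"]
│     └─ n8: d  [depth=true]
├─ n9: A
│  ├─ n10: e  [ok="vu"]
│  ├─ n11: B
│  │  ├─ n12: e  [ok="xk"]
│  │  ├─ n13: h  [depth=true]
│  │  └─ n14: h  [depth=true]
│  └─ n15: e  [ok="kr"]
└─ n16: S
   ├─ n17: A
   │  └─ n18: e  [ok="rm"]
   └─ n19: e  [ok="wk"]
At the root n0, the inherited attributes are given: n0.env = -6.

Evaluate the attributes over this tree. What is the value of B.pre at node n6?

1. n0.env = -6  [given at root]
2. n1.ok = "vx"  ["vx"]
3. n2.ok = "nvx"  ["n" ++ A₀.ok]
4. n3.depth = true  [terminal]
5. n4.depth = true  [terminal]
6. n5.ok = "xy"  [terminal]
7. n2.off = -6  [len(A.ok) - 9]
8. n6.idx = true  [A₁.off > -7]
9. n6.pre = false  [A₁.off > -6]
10. n7.ok = "qx"  [terminal]
11. n8.depth = true  [terminal]
12. n6.tag = false  [false]
13. n6.fin = true  [B.idx == true]
14. n1.off = -7  [-7]
15. n9.ok = "qw"  ["qw"]
16. n10.ok = "vu"  [terminal]
17. n11.idx = true  [true]
18. n11.pre = false  [false]
19. n12.ok = "xk"  [terminal]
20. n13.depth = true  [terminal]
21. n14.depth = true  [terminal]
22. n11.tag = false  [B.idx == false]
23. n11.fin = false  [B.pre == true]
24. n15.ok = "kr"  [terminal]
25. n9.off = 5  [len(e₀.ok) + 3]
26. n16.env = 13  [A₀.off + S₀.env + 26]
27. n17.ok = "zu"  ["zu"]
28. n18.ok = "rm"  [terminal]
29. n17.off = 22  [len(A.ok) + 20]
30. n19.ok = "wk"  [terminal]
31. n16.lab = true  [A.off > 21]
32. n16.sig = 13  [A.off + S.env - 22]
33. n16.cnt = true  [S.env > 12]
34. n0.lab = true  [S₁.lab and S₁.cnt]
35. n0.sig = 20  [A₀.off * 2 + 34]
36. n0.cnt = true  [true]

false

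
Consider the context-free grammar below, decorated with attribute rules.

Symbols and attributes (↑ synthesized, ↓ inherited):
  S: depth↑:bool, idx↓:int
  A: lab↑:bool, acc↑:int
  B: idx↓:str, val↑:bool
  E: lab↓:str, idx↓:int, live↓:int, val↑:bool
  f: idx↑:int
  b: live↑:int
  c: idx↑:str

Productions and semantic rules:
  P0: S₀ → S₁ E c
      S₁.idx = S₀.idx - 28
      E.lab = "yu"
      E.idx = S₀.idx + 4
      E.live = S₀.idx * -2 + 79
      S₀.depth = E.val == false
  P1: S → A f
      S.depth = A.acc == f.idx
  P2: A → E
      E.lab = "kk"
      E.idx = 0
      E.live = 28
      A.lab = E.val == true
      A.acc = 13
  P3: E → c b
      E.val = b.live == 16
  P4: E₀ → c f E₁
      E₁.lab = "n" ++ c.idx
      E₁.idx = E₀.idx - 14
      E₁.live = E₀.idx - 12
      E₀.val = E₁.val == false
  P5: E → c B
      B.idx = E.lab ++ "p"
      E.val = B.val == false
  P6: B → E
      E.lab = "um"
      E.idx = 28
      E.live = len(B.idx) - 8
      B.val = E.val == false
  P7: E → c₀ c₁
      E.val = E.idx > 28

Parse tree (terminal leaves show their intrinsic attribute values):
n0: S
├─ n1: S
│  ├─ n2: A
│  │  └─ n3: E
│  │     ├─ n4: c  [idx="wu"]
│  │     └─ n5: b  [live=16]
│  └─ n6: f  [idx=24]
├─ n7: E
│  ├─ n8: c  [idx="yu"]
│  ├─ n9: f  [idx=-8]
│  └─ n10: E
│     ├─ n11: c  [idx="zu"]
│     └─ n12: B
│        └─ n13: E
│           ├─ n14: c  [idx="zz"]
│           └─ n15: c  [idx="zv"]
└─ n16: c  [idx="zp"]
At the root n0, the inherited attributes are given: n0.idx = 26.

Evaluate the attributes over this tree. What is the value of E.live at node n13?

1. n0.idx = 26  [given at root]
2. n1.idx = -2  [S₀.idx - 28]
3. n3.lab = "kk"  ["kk"]
4. n3.idx = 0  [0]
5. n3.live = 28  [28]
6. n4.idx = "wu"  [terminal]
7. n5.live = 16  [terminal]
8. n3.val = true  [b.live == 16]
9. n2.lab = true  [E.val == true]
10. n2.acc = 13  [13]
11. n6.idx = 24  [terminal]
12. n1.depth = false  [A.acc == f.idx]
13. n7.lab = "yu"  ["yu"]
14. n7.idx = 30  [S₀.idx + 4]
15. n7.live = 27  [S₀.idx * -2 + 79]
16. n8.idx = "yu"  [terminal]
17. n9.idx = -8  [terminal]
18. n10.lab = "nyu"  ["n" ++ c.idx]
19. n10.idx = 16  [E₀.idx - 14]
20. n10.live = 18  [E₀.idx - 12]
21. n11.idx = "zu"  [terminal]
22. n12.idx = "nyup"  [E.lab ++ "p"]
23. n13.lab = "um"  ["um"]
24. n13.idx = 28  [28]
25. n13.live = -4  [len(B.idx) - 8]
26. n14.idx = "zz"  [terminal]
27. n15.idx = "zv"  [terminal]
28. n13.val = false  [E.idx > 28]
29. n12.val = true  [E.val == false]
30. n10.val = false  [B.val == false]
31. n7.val = true  [E₁.val == false]
32. n16.idx = "zp"  [terminal]
33. n0.depth = false  [E.val == false]

-4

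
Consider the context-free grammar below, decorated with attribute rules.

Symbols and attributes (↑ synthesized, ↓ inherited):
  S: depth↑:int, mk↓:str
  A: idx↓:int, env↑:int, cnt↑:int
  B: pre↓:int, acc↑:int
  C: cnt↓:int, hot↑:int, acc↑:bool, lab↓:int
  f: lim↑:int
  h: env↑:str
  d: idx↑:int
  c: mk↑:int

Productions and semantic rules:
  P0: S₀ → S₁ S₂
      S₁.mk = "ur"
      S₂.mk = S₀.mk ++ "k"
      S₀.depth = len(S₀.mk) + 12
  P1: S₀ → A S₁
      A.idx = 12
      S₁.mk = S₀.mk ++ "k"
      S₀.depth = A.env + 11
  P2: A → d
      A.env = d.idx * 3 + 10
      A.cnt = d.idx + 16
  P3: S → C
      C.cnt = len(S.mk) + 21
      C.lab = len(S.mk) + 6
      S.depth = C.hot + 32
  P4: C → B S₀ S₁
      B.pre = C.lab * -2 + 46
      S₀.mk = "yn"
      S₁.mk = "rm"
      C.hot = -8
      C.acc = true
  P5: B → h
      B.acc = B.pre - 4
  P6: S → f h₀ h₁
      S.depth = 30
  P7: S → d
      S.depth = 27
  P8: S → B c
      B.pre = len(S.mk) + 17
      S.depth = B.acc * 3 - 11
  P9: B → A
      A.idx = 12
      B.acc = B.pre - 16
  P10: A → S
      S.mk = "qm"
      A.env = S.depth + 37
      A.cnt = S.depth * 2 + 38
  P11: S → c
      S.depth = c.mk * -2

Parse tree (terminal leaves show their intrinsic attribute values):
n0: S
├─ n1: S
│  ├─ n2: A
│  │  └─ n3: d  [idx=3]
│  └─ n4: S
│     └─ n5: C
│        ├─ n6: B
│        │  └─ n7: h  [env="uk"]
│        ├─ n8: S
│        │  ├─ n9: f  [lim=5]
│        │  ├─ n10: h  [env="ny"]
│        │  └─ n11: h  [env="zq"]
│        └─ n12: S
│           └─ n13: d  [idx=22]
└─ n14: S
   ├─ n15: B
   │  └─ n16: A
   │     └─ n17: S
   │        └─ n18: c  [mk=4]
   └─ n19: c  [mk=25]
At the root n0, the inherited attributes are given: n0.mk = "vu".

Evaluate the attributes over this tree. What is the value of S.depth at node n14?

1

1. n0.mk = "vu"  [given at root]
2. n1.mk = "ur"  ["ur"]
3. n2.idx = 12  [12]
4. n3.idx = 3  [terminal]
5. n2.env = 19  [d.idx * 3 + 10]
6. n2.cnt = 19  [d.idx + 16]
7. n4.mk = "urk"  [S₀.mk ++ "k"]
8. n5.cnt = 24  [len(S.mk) + 21]
9. n5.lab = 9  [len(S.mk) + 6]
10. n6.pre = 28  [C.lab * -2 + 46]
11. n7.env = "uk"  [terminal]
12. n6.acc = 24  [B.pre - 4]
13. n8.mk = "yn"  ["yn"]
14. n9.lim = 5  [terminal]
15. n10.env = "ny"  [terminal]
16. n11.env = "zq"  [terminal]
17. n8.depth = 30  [30]
18. n12.mk = "rm"  ["rm"]
19. n13.idx = 22  [terminal]
20. n12.depth = 27  [27]
21. n5.hot = -8  [-8]
22. n5.acc = true  [true]
23. n4.depth = 24  [C.hot + 32]
24. n1.depth = 30  [A.env + 11]
25. n14.mk = "vuk"  [S₀.mk ++ "k"]
26. n15.pre = 20  [len(S.mk) + 17]
27. n16.idx = 12  [12]
28. n17.mk = "qm"  ["qm"]
29. n18.mk = 4  [terminal]
30. n17.depth = -8  [c.mk * -2]
31. n16.env = 29  [S.depth + 37]
32. n16.cnt = 22  [S.depth * 2 + 38]
33. n15.acc = 4  [B.pre - 16]
34. n19.mk = 25  [terminal]
35. n14.depth = 1  [B.acc * 3 - 11]
36. n0.depth = 14  [len(S₀.mk) + 12]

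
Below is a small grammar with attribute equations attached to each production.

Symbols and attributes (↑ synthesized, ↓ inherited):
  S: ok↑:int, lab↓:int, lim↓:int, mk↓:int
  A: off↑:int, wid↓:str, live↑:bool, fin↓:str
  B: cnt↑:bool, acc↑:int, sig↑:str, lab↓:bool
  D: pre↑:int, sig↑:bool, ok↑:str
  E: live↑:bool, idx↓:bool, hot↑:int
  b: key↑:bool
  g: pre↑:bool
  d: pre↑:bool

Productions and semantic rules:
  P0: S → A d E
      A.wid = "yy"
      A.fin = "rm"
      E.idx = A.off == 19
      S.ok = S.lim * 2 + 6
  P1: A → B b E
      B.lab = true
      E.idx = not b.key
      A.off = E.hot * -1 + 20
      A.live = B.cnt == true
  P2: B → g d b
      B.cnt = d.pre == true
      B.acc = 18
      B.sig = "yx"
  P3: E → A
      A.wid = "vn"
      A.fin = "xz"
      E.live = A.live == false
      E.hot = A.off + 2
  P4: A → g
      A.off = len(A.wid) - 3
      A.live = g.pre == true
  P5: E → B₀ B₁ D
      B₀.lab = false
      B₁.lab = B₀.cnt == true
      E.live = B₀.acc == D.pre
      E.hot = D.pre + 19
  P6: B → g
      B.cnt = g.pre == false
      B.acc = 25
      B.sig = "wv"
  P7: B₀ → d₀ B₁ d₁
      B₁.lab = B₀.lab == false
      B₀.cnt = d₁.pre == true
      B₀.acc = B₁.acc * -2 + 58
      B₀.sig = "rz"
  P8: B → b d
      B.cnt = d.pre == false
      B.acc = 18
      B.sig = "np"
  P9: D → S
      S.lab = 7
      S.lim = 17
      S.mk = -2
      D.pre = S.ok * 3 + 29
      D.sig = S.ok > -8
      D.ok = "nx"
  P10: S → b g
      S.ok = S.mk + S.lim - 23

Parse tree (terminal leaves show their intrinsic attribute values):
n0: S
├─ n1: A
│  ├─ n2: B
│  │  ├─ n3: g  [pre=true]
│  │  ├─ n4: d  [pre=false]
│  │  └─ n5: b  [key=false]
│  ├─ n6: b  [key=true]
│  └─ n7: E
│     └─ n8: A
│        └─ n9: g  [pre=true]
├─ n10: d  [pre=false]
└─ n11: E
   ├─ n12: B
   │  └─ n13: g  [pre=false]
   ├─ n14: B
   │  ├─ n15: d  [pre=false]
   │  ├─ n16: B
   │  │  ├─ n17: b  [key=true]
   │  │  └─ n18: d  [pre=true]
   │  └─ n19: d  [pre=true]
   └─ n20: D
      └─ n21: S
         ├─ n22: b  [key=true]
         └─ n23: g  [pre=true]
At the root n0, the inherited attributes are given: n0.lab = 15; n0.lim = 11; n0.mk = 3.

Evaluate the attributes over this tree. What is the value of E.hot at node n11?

24

1. n0.lab = 15  [given at root]
2. n0.lim = 11  [given at root]
3. n0.mk = 3  [given at root]
4. n1.wid = "yy"  ["yy"]
5. n1.fin = "rm"  ["rm"]
6. n2.lab = true  [true]
7. n3.pre = true  [terminal]
8. n4.pre = false  [terminal]
9. n5.key = false  [terminal]
10. n2.cnt = false  [d.pre == true]
11. n2.acc = 18  [18]
12. n2.sig = "yx"  ["yx"]
13. n6.key = true  [terminal]
14. n7.idx = false  [not b.key]
15. n8.wid = "vn"  ["vn"]
16. n8.fin = "xz"  ["xz"]
17. n9.pre = true  [terminal]
18. n8.off = -1  [len(A.wid) - 3]
19. n8.live = true  [g.pre == true]
20. n7.live = false  [A.live == false]
21. n7.hot = 1  [A.off + 2]
22. n1.off = 19  [E.hot * -1 + 20]
23. n1.live = false  [B.cnt == true]
24. n10.pre = false  [terminal]
25. n11.idx = true  [A.off == 19]
26. n12.lab = false  [false]
27. n13.pre = false  [terminal]
28. n12.cnt = true  [g.pre == false]
29. n12.acc = 25  [25]
30. n12.sig = "wv"  ["wv"]
31. n14.lab = true  [B₀.cnt == true]
32. n15.pre = false  [terminal]
33. n16.lab = false  [B₀.lab == false]
34. n17.key = true  [terminal]
35. n18.pre = true  [terminal]
36. n16.cnt = false  [d.pre == false]
37. n16.acc = 18  [18]
38. n16.sig = "np"  ["np"]
39. n19.pre = true  [terminal]
40. n14.cnt = true  [d₁.pre == true]
41. n14.acc = 22  [B₁.acc * -2 + 58]
42. n14.sig = "rz"  ["rz"]
43. n21.lab = 7  [7]
44. n21.lim = 17  [17]
45. n21.mk = -2  [-2]
46. n22.key = true  [terminal]
47. n23.pre = true  [terminal]
48. n21.ok = -8  [S.mk + S.lim - 23]
49. n20.pre = 5  [S.ok * 3 + 29]
50. n20.sig = false  [S.ok > -8]
51. n20.ok = "nx"  ["nx"]
52. n11.live = false  [B₀.acc == D.pre]
53. n11.hot = 24  [D.pre + 19]
54. n0.ok = 28  [S.lim * 2 + 6]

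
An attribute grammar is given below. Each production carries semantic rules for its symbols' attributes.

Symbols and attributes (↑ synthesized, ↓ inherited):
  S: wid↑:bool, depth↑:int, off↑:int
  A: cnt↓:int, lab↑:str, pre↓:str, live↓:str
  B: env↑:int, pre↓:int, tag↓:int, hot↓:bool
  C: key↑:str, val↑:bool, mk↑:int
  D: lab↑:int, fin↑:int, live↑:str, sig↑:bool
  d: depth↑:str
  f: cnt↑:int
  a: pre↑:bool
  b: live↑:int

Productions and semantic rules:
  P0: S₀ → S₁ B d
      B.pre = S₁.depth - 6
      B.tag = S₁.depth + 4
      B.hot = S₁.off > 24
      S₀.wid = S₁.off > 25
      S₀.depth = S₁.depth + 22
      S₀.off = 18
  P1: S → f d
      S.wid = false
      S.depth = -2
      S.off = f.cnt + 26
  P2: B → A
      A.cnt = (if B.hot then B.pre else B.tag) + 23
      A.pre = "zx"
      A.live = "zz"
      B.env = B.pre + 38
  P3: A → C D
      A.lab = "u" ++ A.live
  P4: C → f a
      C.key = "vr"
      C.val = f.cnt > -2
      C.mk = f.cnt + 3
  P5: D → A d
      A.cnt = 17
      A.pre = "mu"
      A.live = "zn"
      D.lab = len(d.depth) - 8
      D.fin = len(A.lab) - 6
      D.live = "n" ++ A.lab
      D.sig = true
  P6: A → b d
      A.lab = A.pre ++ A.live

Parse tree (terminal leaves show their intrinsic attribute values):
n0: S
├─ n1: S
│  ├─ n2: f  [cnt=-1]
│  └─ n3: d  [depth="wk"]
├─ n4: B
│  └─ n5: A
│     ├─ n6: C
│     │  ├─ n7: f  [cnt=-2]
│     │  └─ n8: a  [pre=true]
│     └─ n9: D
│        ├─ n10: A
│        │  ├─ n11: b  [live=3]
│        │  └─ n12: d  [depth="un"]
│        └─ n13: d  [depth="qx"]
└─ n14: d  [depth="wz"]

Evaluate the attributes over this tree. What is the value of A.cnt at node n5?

15

1. n2.cnt = -1  [terminal]
2. n3.depth = "wk"  [terminal]
3. n1.wid = false  [false]
4. n1.depth = -2  [-2]
5. n1.off = 25  [f.cnt + 26]
6. n4.pre = -8  [S₁.depth - 6]
7. n4.tag = 2  [S₁.depth + 4]
8. n4.hot = true  [S₁.off > 24]
9. n5.cnt = 15  [(if B.hot then B.pre else B.tag) + 23]
10. n5.pre = "zx"  ["zx"]
11. n5.live = "zz"  ["zz"]
12. n7.cnt = -2  [terminal]
13. n8.pre = true  [terminal]
14. n6.key = "vr"  ["vr"]
15. n6.val = false  [f.cnt > -2]
16. n6.mk = 1  [f.cnt + 3]
17. n10.cnt = 17  [17]
18. n10.pre = "mu"  ["mu"]
19. n10.live = "zn"  ["zn"]
20. n11.live = 3  [terminal]
21. n12.depth = "un"  [terminal]
22. n10.lab = "muzn"  [A.pre ++ A.live]
23. n13.depth = "qx"  [terminal]
24. n9.lab = -6  [len(d.depth) - 8]
25. n9.fin = -2  [len(A.lab) - 6]
26. n9.live = "nmuzn"  ["n" ++ A.lab]
27. n9.sig = true  [true]
28. n5.lab = "uzz"  ["u" ++ A.live]
29. n4.env = 30  [B.pre + 38]
30. n14.depth = "wz"  [terminal]
31. n0.wid = false  [S₁.off > 25]
32. n0.depth = 20  [S₁.depth + 22]
33. n0.off = 18  [18]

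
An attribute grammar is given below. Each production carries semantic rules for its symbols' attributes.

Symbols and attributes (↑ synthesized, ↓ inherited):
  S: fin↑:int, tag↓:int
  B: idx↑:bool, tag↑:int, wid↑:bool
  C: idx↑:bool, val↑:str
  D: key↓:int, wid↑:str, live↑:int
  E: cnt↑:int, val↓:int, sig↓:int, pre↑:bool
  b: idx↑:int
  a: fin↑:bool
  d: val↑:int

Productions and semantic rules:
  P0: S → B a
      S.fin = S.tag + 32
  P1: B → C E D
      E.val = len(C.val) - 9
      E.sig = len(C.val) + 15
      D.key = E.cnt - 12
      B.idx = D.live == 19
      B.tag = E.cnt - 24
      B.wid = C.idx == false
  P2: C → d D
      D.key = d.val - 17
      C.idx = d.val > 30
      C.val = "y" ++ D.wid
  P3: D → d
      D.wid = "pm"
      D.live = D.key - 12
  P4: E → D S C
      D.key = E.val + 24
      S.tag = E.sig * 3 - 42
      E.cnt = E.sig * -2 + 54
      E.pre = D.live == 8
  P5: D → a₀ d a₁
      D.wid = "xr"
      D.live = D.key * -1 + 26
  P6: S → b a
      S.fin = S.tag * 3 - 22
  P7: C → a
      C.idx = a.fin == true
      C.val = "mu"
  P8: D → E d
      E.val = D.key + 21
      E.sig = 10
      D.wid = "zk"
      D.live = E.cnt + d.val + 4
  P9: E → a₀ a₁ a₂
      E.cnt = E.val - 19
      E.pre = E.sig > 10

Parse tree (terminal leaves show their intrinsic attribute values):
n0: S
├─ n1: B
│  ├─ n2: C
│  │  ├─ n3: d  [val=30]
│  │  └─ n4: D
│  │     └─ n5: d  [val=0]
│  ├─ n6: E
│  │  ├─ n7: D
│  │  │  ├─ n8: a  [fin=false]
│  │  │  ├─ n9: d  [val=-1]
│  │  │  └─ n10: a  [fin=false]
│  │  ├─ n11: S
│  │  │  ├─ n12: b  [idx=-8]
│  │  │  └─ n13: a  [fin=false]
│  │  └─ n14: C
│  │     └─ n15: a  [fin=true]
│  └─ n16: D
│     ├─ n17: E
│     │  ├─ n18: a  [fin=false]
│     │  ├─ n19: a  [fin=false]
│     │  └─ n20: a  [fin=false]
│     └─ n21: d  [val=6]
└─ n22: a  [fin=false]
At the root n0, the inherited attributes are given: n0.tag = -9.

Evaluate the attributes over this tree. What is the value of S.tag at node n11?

12

1. n0.tag = -9  [given at root]
2. n3.val = 30  [terminal]
3. n4.key = 13  [d.val - 17]
4. n5.val = 0  [terminal]
5. n4.wid = "pm"  ["pm"]
6. n4.live = 1  [D.key - 12]
7. n2.idx = false  [d.val > 30]
8. n2.val = "ypm"  ["y" ++ D.wid]
9. n6.val = -6  [len(C.val) - 9]
10. n6.sig = 18  [len(C.val) + 15]
11. n7.key = 18  [E.val + 24]
12. n8.fin = false  [terminal]
13. n9.val = -1  [terminal]
14. n10.fin = false  [terminal]
15. n7.wid = "xr"  ["xr"]
16. n7.live = 8  [D.key * -1 + 26]
17. n11.tag = 12  [E.sig * 3 - 42]
18. n12.idx = -8  [terminal]
19. n13.fin = false  [terminal]
20. n11.fin = 14  [S.tag * 3 - 22]
21. n15.fin = true  [terminal]
22. n14.idx = true  [a.fin == true]
23. n14.val = "mu"  ["mu"]
24. n6.cnt = 18  [E.sig * -2 + 54]
25. n6.pre = true  [D.live == 8]
26. n16.key = 6  [E.cnt - 12]
27. n17.val = 27  [D.key + 21]
28. n17.sig = 10  [10]
29. n18.fin = false  [terminal]
30. n19.fin = false  [terminal]
31. n20.fin = false  [terminal]
32. n17.cnt = 8  [E.val - 19]
33. n17.pre = false  [E.sig > 10]
34. n21.val = 6  [terminal]
35. n16.wid = "zk"  ["zk"]
36. n16.live = 18  [E.cnt + d.val + 4]
37. n1.idx = false  [D.live == 19]
38. n1.tag = -6  [E.cnt - 24]
39. n1.wid = true  [C.idx == false]
40. n22.fin = false  [terminal]
41. n0.fin = 23  [S.tag + 32]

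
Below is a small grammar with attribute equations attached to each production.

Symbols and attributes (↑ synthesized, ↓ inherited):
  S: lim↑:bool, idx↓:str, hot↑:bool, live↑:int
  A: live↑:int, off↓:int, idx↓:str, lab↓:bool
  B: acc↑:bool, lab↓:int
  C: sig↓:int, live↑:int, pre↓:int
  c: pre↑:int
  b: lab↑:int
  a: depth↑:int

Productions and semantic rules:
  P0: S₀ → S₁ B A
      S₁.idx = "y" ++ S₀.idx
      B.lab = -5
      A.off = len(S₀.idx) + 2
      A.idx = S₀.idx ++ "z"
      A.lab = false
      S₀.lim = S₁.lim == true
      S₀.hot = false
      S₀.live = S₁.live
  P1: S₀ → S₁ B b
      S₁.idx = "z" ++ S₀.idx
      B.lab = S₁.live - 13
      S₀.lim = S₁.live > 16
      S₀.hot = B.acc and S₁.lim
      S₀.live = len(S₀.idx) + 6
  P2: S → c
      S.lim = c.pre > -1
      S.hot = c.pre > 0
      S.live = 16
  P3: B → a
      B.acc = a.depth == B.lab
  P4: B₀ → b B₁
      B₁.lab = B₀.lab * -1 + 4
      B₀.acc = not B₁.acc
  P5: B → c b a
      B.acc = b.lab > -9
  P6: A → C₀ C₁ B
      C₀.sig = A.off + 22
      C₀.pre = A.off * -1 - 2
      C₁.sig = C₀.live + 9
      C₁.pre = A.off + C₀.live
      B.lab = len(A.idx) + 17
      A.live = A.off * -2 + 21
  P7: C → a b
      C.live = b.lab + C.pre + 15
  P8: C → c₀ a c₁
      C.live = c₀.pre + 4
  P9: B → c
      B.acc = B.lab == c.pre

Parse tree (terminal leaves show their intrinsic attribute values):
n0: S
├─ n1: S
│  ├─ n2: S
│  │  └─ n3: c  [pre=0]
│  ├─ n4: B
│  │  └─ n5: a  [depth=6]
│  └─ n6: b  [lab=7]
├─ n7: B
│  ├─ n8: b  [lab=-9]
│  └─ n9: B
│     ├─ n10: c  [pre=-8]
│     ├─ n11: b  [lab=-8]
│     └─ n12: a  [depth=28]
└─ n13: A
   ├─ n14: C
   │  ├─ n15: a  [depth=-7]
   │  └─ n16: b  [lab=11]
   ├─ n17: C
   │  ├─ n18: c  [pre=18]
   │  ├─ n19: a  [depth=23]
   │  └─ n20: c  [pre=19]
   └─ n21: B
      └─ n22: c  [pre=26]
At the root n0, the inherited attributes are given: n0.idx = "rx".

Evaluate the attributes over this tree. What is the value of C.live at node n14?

1. n0.idx = "rx"  [given at root]
2. n1.idx = "yrx"  ["y" ++ S₀.idx]
3. n2.idx = "zyrx"  ["z" ++ S₀.idx]
4. n3.pre = 0  [terminal]
5. n2.lim = true  [c.pre > -1]
6. n2.hot = false  [c.pre > 0]
7. n2.live = 16  [16]
8. n4.lab = 3  [S₁.live - 13]
9. n5.depth = 6  [terminal]
10. n4.acc = false  [a.depth == B.lab]
11. n6.lab = 7  [terminal]
12. n1.lim = false  [S₁.live > 16]
13. n1.hot = false  [B.acc and S₁.lim]
14. n1.live = 9  [len(S₀.idx) + 6]
15. n7.lab = -5  [-5]
16. n8.lab = -9  [terminal]
17. n9.lab = 9  [B₀.lab * -1 + 4]
18. n10.pre = -8  [terminal]
19. n11.lab = -8  [terminal]
20. n12.depth = 28  [terminal]
21. n9.acc = true  [b.lab > -9]
22. n7.acc = false  [not B₁.acc]
23. n13.off = 4  [len(S₀.idx) + 2]
24. n13.idx = "rxz"  [S₀.idx ++ "z"]
25. n13.lab = false  [false]
26. n14.sig = 26  [A.off + 22]
27. n14.pre = -6  [A.off * -1 - 2]
28. n15.depth = -7  [terminal]
29. n16.lab = 11  [terminal]
30. n14.live = 20  [b.lab + C.pre + 15]
31. n17.sig = 29  [C₀.live + 9]
32. n17.pre = 24  [A.off + C₀.live]
33. n18.pre = 18  [terminal]
34. n19.depth = 23  [terminal]
35. n20.pre = 19  [terminal]
36. n17.live = 22  [c₀.pre + 4]
37. n21.lab = 20  [len(A.idx) + 17]
38. n22.pre = 26  [terminal]
39. n21.acc = false  [B.lab == c.pre]
40. n13.live = 13  [A.off * -2 + 21]
41. n0.lim = false  [S₁.lim == true]
42. n0.hot = false  [false]
43. n0.live = 9  [S₁.live]

20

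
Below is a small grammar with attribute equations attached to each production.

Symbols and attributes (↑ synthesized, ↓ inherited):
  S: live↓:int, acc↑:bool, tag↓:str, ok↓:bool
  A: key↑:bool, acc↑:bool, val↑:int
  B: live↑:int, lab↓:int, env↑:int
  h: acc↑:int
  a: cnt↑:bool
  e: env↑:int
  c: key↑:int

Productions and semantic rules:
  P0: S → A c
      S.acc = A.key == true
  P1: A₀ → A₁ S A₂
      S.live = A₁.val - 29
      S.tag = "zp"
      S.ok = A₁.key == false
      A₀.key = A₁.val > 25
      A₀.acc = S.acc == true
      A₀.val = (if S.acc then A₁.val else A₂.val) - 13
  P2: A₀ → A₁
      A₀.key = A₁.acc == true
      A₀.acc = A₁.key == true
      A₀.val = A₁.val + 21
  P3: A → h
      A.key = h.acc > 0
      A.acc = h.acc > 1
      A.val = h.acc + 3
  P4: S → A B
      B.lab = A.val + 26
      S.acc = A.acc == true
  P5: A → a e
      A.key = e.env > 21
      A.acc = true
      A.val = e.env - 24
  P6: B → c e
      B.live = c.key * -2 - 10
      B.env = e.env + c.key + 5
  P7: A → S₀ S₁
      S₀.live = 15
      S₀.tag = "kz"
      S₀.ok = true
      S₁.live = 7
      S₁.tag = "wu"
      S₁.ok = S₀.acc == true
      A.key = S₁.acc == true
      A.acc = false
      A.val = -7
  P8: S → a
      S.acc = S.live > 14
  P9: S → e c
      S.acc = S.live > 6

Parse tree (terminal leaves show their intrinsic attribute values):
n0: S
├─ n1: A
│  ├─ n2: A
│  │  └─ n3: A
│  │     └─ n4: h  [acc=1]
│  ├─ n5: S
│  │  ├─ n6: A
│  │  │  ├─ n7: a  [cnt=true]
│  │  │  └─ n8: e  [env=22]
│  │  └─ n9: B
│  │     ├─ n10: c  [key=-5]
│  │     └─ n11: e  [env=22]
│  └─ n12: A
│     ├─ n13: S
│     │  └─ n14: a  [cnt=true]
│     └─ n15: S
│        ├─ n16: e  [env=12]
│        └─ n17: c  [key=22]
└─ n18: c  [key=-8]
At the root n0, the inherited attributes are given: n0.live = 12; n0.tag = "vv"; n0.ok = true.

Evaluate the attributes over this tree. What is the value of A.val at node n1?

12

1. n0.live = 12  [given at root]
2. n0.tag = "vv"  [given at root]
3. n0.ok = true  [given at root]
4. n4.acc = 1  [terminal]
5. n3.key = true  [h.acc > 0]
6. n3.acc = false  [h.acc > 1]
7. n3.val = 4  [h.acc + 3]
8. n2.key = false  [A₁.acc == true]
9. n2.acc = true  [A₁.key == true]
10. n2.val = 25  [A₁.val + 21]
11. n5.live = -4  [A₁.val - 29]
12. n5.tag = "zp"  ["zp"]
13. n5.ok = true  [A₁.key == false]
14. n7.cnt = true  [terminal]
15. n8.env = 22  [terminal]
16. n6.key = true  [e.env > 21]
17. n6.acc = true  [true]
18. n6.val = -2  [e.env - 24]
19. n9.lab = 24  [A.val + 26]
20. n10.key = -5  [terminal]
21. n11.env = 22  [terminal]
22. n9.live = 0  [c.key * -2 - 10]
23. n9.env = 22  [e.env + c.key + 5]
24. n5.acc = true  [A.acc == true]
25. n13.live = 15  [15]
26. n13.tag = "kz"  ["kz"]
27. n13.ok = true  [true]
28. n14.cnt = true  [terminal]
29. n13.acc = true  [S.live > 14]
30. n15.live = 7  [7]
31. n15.tag = "wu"  ["wu"]
32. n15.ok = true  [S₀.acc == true]
33. n16.env = 12  [terminal]
34. n17.key = 22  [terminal]
35. n15.acc = true  [S.live > 6]
36. n12.key = true  [S₁.acc == true]
37. n12.acc = false  [false]
38. n12.val = -7  [-7]
39. n1.key = false  [A₁.val > 25]
40. n1.acc = true  [S.acc == true]
41. n1.val = 12  [(if S.acc then A₁.val else A₂.val) - 13]
42. n18.key = -8  [terminal]
43. n0.acc = false  [A.key == true]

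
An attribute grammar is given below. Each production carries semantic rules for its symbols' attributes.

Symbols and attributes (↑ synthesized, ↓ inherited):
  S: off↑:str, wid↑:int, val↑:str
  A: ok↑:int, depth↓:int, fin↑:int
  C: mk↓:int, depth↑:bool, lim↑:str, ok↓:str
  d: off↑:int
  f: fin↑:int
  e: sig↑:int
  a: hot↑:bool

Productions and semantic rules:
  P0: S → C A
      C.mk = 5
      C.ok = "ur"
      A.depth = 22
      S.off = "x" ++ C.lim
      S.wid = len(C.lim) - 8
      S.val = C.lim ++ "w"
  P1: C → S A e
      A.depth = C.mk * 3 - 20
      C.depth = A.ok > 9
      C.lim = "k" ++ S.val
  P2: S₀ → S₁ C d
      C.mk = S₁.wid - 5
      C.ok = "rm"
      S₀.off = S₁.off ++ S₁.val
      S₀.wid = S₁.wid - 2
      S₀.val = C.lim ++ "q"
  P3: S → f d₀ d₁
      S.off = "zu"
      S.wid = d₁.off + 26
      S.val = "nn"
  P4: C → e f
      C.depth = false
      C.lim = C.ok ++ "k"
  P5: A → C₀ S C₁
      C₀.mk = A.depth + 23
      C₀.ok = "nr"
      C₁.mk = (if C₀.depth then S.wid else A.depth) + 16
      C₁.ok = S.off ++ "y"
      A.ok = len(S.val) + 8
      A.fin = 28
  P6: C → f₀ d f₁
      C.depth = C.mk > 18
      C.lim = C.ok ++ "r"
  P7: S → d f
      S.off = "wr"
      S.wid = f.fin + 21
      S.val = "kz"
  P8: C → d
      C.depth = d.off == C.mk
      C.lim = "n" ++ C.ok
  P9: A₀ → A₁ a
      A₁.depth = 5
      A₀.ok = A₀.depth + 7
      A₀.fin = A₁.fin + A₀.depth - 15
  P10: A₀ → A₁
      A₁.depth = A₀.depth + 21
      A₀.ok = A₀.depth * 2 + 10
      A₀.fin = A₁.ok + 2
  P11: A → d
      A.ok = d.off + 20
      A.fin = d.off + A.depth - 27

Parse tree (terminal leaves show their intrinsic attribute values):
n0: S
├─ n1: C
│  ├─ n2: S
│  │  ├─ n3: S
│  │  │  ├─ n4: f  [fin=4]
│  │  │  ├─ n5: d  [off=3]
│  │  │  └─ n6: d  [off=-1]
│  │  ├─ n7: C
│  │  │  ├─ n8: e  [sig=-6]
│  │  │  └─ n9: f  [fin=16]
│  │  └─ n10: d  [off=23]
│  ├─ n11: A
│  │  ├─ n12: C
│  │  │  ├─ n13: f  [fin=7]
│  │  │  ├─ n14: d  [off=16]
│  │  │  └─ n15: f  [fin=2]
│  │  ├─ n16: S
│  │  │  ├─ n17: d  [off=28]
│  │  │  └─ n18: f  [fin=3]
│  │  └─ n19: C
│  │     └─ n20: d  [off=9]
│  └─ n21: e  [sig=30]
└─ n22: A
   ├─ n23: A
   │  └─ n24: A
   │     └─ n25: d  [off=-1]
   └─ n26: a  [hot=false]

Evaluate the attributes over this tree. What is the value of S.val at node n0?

"krmkqw"

1. n1.mk = 5  [5]
2. n1.ok = "ur"  ["ur"]
3. n4.fin = 4  [terminal]
4. n5.off = 3  [terminal]
5. n6.off = -1  [terminal]
6. n3.off = "zu"  ["zu"]
7. n3.wid = 25  [d₁.off + 26]
8. n3.val = "nn"  ["nn"]
9. n7.mk = 20  [S₁.wid - 5]
10. n7.ok = "rm"  ["rm"]
11. n8.sig = -6  [terminal]
12. n9.fin = 16  [terminal]
13. n7.depth = false  [false]
14. n7.lim = "rmk"  [C.ok ++ "k"]
15. n10.off = 23  [terminal]
16. n2.off = "zunn"  [S₁.off ++ S₁.val]
17. n2.wid = 23  [S₁.wid - 2]
18. n2.val = "rmkq"  [C.lim ++ "q"]
19. n11.depth = -5  [C.mk * 3 - 20]
20. n12.mk = 18  [A.depth + 23]
21. n12.ok = "nr"  ["nr"]
22. n13.fin = 7  [terminal]
23. n14.off = 16  [terminal]
24. n15.fin = 2  [terminal]
25. n12.depth = false  [C.mk > 18]
26. n12.lim = "nrr"  [C.ok ++ "r"]
27. n17.off = 28  [terminal]
28. n18.fin = 3  [terminal]
29. n16.off = "wr"  ["wr"]
30. n16.wid = 24  [f.fin + 21]
31. n16.val = "kz"  ["kz"]
32. n19.mk = 11  [(if C₀.depth then S.wid else A.depth) + 16]
33. n19.ok = "wry"  [S.off ++ "y"]
34. n20.off = 9  [terminal]
35. n19.depth = false  [d.off == C.mk]
36. n19.lim = "nwry"  ["n" ++ C.ok]
37. n11.ok = 10  [len(S.val) + 8]
38. n11.fin = 28  [28]
39. n21.sig = 30  [terminal]
40. n1.depth = true  [A.ok > 9]
41. n1.lim = "krmkq"  ["k" ++ S.val]
42. n22.depth = 22  [22]
43. n23.depth = 5  [5]
44. n24.depth = 26  [A₀.depth + 21]
45. n25.off = -1  [terminal]
46. n24.ok = 19  [d.off + 20]
47. n24.fin = -2  [d.off + A.depth - 27]
48. n23.ok = 20  [A₀.depth * 2 + 10]
49. n23.fin = 21  [A₁.ok + 2]
50. n26.hot = false  [terminal]
51. n22.ok = 29  [A₀.depth + 7]
52. n22.fin = 28  [A₁.fin + A₀.depth - 15]
53. n0.off = "xkrmkq"  ["x" ++ C.lim]
54. n0.wid = -3  [len(C.lim) - 8]
55. n0.val = "krmkqw"  [C.lim ++ "w"]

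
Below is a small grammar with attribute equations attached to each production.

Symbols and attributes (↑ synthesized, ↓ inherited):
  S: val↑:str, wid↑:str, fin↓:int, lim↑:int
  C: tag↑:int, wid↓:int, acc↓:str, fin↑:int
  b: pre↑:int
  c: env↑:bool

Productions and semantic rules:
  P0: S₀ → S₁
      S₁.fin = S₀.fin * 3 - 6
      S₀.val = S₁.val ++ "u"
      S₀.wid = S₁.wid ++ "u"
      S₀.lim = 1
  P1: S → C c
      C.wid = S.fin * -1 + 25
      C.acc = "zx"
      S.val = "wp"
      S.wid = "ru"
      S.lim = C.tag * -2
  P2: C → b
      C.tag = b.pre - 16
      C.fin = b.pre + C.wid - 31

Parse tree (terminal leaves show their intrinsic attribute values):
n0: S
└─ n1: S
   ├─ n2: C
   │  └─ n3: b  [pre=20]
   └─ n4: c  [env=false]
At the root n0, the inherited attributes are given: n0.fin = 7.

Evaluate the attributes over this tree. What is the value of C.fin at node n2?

-1

1. n0.fin = 7  [given at root]
2. n1.fin = 15  [S₀.fin * 3 - 6]
3. n2.wid = 10  [S.fin * -1 + 25]
4. n2.acc = "zx"  ["zx"]
5. n3.pre = 20  [terminal]
6. n2.tag = 4  [b.pre - 16]
7. n2.fin = -1  [b.pre + C.wid - 31]
8. n4.env = false  [terminal]
9. n1.val = "wp"  ["wp"]
10. n1.wid = "ru"  ["ru"]
11. n1.lim = -8  [C.tag * -2]
12. n0.val = "wpu"  [S₁.val ++ "u"]
13. n0.wid = "ruu"  [S₁.wid ++ "u"]
14. n0.lim = 1  [1]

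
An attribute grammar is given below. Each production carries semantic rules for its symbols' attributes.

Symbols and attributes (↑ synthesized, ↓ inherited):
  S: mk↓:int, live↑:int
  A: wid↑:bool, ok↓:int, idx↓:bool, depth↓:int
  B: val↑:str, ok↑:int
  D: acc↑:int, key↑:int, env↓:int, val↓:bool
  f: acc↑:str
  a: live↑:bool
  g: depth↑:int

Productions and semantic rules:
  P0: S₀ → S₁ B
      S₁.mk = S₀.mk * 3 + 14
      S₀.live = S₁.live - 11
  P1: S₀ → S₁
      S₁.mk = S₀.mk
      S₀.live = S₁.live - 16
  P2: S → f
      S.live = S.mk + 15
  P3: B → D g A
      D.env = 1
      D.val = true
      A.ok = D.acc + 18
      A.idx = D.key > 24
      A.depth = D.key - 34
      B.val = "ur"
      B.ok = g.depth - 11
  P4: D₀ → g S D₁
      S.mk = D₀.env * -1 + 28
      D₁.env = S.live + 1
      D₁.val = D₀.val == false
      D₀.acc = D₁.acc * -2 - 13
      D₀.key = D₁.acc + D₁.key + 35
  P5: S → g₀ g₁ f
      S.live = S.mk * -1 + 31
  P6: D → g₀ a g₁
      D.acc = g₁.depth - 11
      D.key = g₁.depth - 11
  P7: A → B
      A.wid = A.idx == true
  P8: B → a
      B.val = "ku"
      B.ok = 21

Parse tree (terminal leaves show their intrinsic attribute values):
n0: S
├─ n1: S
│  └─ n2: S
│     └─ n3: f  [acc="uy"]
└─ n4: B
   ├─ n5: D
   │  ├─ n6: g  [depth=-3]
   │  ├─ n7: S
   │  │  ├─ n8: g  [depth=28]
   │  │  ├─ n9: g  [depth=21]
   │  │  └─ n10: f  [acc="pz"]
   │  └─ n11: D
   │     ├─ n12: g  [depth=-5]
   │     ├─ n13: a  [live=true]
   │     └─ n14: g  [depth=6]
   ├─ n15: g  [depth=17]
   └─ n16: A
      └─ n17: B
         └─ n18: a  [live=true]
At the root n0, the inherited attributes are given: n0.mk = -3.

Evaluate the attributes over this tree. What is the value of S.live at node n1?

1. n0.mk = -3  [given at root]
2. n1.mk = 5  [S₀.mk * 3 + 14]
3. n2.mk = 5  [S₀.mk]
4. n3.acc = "uy"  [terminal]
5. n2.live = 20  [S.mk + 15]
6. n1.live = 4  [S₁.live - 16]
7. n5.env = 1  [1]
8. n5.val = true  [true]
9. n6.depth = -3  [terminal]
10. n7.mk = 27  [D₀.env * -1 + 28]
11. n8.depth = 28  [terminal]
12. n9.depth = 21  [terminal]
13. n10.acc = "pz"  [terminal]
14. n7.live = 4  [S.mk * -1 + 31]
15. n11.env = 5  [S.live + 1]
16. n11.val = false  [D₀.val == false]
17. n12.depth = -5  [terminal]
18. n13.live = true  [terminal]
19. n14.depth = 6  [terminal]
20. n11.acc = -5  [g₁.depth - 11]
21. n11.key = -5  [g₁.depth - 11]
22. n5.acc = -3  [D₁.acc * -2 - 13]
23. n5.key = 25  [D₁.acc + D₁.key + 35]
24. n15.depth = 17  [terminal]
25. n16.ok = 15  [D.acc + 18]
26. n16.idx = true  [D.key > 24]
27. n16.depth = -9  [D.key - 34]
28. n18.live = true  [terminal]
29. n17.val = "ku"  ["ku"]
30. n17.ok = 21  [21]
31. n16.wid = true  [A.idx == true]
32. n4.val = "ur"  ["ur"]
33. n4.ok = 6  [g.depth - 11]
34. n0.live = -7  [S₁.live - 11]

4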